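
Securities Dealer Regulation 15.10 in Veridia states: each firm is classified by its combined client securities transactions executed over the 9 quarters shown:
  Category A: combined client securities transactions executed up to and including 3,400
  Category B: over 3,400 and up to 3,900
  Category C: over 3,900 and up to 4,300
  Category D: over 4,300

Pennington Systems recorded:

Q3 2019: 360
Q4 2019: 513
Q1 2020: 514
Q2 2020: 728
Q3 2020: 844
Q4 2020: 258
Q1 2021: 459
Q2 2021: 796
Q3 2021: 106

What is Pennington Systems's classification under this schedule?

Combined client securities transactions executed: 360 + 513 + 514 + 728 + 844 + 258 + 459 + 796 + 106 = 4,578.
4,578 > 4,300, so Category D applies.

Category D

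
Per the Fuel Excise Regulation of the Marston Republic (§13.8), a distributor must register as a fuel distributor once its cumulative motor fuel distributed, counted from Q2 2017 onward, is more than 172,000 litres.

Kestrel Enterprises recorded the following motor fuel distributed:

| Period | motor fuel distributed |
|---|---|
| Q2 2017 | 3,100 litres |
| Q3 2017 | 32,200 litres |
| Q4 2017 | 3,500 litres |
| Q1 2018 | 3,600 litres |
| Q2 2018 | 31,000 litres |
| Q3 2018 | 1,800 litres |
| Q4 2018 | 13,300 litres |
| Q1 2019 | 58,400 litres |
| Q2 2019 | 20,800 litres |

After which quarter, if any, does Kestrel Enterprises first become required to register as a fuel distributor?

Through Q2 2017: 3,100 litres
Through Q3 2017: 35,300 litres
Through Q4 2017: 38,800 litres
Through Q1 2018: 42,400 litres
Through Q2 2018: 73,400 litres
Through Q3 2018: 75,200 litres
Through Q4 2018: 88,500 litres
Through Q1 2019: 146,900 litres
Through Q2 2019: 167,700 litres
Final cumulative total 167,700 litres ≤ 172,000 litres; the threshold is never exceeded.

Not triggered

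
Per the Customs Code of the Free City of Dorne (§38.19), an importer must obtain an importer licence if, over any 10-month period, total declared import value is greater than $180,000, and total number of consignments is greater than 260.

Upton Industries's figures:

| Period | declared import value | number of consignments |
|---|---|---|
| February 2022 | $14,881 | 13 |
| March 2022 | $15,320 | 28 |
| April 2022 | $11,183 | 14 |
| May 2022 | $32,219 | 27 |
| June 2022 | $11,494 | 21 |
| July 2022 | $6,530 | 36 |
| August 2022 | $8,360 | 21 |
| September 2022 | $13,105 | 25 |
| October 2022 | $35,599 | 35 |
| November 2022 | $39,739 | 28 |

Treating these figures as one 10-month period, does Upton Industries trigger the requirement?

No

Total declared import value: $14,881 + $15,320 + $11,183 + $32,219 + $11,494 + $6,530 + $8,360 + $13,105 + $35,599 + $39,739 = $188,430 (> $180,000).
Total number of consignments: 13 + 28 + 14 + 27 + 21 + 36 + 21 + 25 + 35 + 28 = 248 (≤ 260).
The test is 'and': the rule requires both, and at least one is not exceeded.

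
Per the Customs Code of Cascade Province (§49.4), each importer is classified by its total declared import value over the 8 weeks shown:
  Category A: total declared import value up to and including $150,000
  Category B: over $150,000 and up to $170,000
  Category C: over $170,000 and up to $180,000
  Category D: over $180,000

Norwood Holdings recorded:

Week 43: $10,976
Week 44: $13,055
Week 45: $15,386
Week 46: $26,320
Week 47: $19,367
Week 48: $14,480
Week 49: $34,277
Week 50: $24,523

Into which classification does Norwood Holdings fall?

Total declared import value: $10,976 + $13,055 + $15,386 + $26,320 + $19,367 + $14,480 + $34,277 + $24,523 = $158,384.
$150,000 < $158,384 ≤ $170,000, so Category B applies.

Category B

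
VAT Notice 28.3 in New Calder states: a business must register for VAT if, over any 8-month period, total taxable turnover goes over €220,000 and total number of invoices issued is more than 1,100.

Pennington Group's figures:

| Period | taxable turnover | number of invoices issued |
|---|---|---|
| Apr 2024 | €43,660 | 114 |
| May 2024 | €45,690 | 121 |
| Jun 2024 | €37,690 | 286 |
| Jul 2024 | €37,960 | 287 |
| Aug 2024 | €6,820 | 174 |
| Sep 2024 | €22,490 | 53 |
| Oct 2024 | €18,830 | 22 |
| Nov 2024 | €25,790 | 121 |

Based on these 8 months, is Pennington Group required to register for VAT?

Total taxable turnover: €43,660 + €45,690 + €37,690 + €37,960 + €6,820 + €22,490 + €18,830 + €25,790 = €238,930 (> €220,000).
Total number of invoices issued: 114 + 121 + 286 + 287 + 174 + 53 + 22 + 121 = 1,178 (> 1,100).
The test is 'and': both thresholds are exceeded.

Yes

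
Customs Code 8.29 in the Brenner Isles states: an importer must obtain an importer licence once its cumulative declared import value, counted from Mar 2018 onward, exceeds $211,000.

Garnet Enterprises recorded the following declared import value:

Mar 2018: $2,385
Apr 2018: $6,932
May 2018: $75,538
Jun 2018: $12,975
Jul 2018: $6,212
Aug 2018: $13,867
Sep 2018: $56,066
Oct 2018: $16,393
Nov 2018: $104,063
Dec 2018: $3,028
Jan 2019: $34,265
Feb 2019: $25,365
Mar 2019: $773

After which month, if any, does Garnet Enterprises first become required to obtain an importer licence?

Through Mar 2018: $2,385
Through Apr 2018: $9,317
Through May 2018: $84,855
Through Jun 2018: $97,830
Through Jul 2018: $104,042
Through Aug 2018: $117,909
Through Sep 2018: $173,975
Through Oct 2018: $190,368
Through Nov 2018: $294,431 ← exceeds threshold

Nov 2018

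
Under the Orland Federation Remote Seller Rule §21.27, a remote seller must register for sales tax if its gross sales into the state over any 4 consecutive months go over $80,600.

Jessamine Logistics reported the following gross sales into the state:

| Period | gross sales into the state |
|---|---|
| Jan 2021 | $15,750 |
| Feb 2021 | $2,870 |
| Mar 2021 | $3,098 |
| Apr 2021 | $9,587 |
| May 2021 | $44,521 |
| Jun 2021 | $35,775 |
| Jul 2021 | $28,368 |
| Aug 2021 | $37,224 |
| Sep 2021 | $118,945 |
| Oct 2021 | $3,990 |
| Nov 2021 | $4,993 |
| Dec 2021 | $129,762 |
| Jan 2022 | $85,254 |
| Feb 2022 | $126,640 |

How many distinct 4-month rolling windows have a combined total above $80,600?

9

Jan 2021–Apr 2021: $15,750 + $2,870 + $3,098 + $9,587 = $31,305 (under)
Feb 2021–May 2021: $2,870 + $3,098 + $9,587 + $44,521 = $60,076 (under)
Mar 2021–Jun 2021: $3,098 + $9,587 + $44,521 + $35,775 = $92,981 (over)
Apr 2021–Jul 2021: $9,587 + $44,521 + $35,775 + $28,368 = $118,251 (over)
May 2021–Aug 2021: $44,521 + $35,775 + $28,368 + $37,224 = $145,888 (over)
Jun 2021–Sep 2021: $35,775 + $28,368 + $37,224 + $118,945 = $220,312 (over)
Jul 2021–Oct 2021: $28,368 + $37,224 + $118,945 + $3,990 = $188,527 (over)
Aug 2021–Nov 2021: $37,224 + $118,945 + $3,990 + $4,993 = $165,152 (over)
Sep 2021–Dec 2021: $118,945 + $3,990 + $4,993 + $129,762 = $257,690 (over)
Oct 2021–Jan 2022: $3,990 + $4,993 + $129,762 + $85,254 = $223,999 (over)
Nov 2021–Feb 2022: $4,993 + $129,762 + $85,254 + $126,640 = $346,649 (over)
9 windows exceed the threshold.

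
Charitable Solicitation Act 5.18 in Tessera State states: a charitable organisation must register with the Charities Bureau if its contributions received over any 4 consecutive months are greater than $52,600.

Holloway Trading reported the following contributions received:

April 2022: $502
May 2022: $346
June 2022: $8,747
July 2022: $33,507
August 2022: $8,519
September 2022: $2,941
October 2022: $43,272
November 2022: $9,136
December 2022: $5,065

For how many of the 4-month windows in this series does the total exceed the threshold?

4

April 2022–July 2022: $502 + $346 + $8,747 + $33,507 = $43,102 (under)
May 2022–August 2022: $346 + $8,747 + $33,507 + $8,519 = $51,119 (under)
June 2022–September 2022: $8,747 + $33,507 + $8,519 + $2,941 = $53,714 (over)
July 2022–October 2022: $33,507 + $8,519 + $2,941 + $43,272 = $88,239 (over)
August 2022–November 2022: $8,519 + $2,941 + $43,272 + $9,136 = $63,868 (over)
September 2022–December 2022: $2,941 + $43,272 + $9,136 + $5,065 = $60,414 (over)
4 windows exceed the threshold.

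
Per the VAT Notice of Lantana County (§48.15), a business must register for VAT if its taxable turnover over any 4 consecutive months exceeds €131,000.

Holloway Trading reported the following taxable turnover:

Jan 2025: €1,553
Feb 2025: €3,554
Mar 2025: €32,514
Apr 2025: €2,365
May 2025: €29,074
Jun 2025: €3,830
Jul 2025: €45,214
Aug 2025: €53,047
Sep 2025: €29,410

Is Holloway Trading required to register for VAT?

Jan 2025–Apr 2025: €1,553 + €3,554 + €32,514 + €2,365 = €39,986 (under)
Feb 2025–May 2025: €3,554 + €32,514 + €2,365 + €29,074 = €67,507 (under)
Mar 2025–Jun 2025: €32,514 + €2,365 + €29,074 + €3,830 = €67,783 (under)
Apr 2025–Jul 2025: €2,365 + €29,074 + €3,830 + €45,214 = €80,483 (under)
May 2025–Aug 2025: €29,074 + €3,830 + €45,214 + €53,047 = €131,165 (over)
Jun 2025–Sep 2025: €3,830 + €45,214 + €53,047 + €29,410 = €131,501 (over)
At least one window exceeds €131,000.

Yes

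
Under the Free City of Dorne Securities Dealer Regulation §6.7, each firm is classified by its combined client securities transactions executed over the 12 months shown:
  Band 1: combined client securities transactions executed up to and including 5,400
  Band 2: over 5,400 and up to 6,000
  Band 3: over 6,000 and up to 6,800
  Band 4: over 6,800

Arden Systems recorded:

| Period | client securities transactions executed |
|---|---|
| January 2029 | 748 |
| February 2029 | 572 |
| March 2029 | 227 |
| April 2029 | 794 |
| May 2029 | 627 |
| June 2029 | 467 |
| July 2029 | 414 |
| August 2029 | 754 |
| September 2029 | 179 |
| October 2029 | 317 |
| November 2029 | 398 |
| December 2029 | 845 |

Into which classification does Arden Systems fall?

Combined client securities transactions executed: 748 + 572 + 227 + 794 + 627 + 467 + 414 + 754 + 179 + 317 + 398 + 845 = 6,342.
6,000 < 6,342 ≤ 6,800, so Band 3 applies.

Band 3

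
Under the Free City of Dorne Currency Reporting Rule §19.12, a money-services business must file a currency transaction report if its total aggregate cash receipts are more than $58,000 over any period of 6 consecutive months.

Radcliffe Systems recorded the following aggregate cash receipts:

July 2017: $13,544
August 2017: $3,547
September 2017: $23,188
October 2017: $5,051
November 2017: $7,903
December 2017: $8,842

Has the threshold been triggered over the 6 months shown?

Total aggregate cash receipts: $13,544 + $3,547 + $23,188 + $5,051 + $7,903 + $8,842 = $62,075.
$62,075 > $58,000, so the threshold is exceeded.

Yes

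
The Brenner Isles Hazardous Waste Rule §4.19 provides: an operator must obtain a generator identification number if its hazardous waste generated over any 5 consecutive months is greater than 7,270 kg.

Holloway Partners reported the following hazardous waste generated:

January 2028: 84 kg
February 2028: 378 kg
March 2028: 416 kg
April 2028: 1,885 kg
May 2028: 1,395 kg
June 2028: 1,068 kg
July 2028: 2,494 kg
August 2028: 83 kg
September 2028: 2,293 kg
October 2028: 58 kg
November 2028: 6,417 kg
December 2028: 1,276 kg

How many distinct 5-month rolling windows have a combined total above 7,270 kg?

January 2028–May 2028: 84 kg + 378 kg + 416 kg + 1,885 kg + 1,395 kg = 4,158 kg (under)
February 2028–June 2028: 378 kg + 416 kg + 1,885 kg + 1,395 kg + 1,068 kg = 5,142 kg (under)
March 2028–July 2028: 416 kg + 1,885 kg + 1,395 kg + 1,068 kg + 2,494 kg = 7,258 kg (under)
April 2028–August 2028: 1,885 kg + 1,395 kg + 1,068 kg + 2,494 kg + 83 kg = 6,925 kg (under)
May 2028–September 2028: 1,395 kg + 1,068 kg + 2,494 kg + 83 kg + 2,293 kg = 7,333 kg (over)
June 2028–October 2028: 1,068 kg + 2,494 kg + 83 kg + 2,293 kg + 58 kg = 5,996 kg (under)
July 2028–November 2028: 2,494 kg + 83 kg + 2,293 kg + 58 kg + 6,417 kg = 11,345 kg (over)
August 2028–December 2028: 83 kg + 2,293 kg + 58 kg + 6,417 kg + 1,276 kg = 10,127 kg (over)
3 windows exceed the threshold.

3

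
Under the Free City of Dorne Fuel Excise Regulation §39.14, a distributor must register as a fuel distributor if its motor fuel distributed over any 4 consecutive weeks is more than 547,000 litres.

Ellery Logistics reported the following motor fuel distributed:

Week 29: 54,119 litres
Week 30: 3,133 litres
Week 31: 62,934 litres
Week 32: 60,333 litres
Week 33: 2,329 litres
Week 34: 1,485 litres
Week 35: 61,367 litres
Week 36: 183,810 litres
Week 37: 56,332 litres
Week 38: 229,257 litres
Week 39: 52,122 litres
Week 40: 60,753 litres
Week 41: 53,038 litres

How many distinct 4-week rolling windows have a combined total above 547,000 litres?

Week 29–Week 32: 54,119 litres + 3,133 litres + 62,934 litres + 60,333 litres = 180,519 litres (under)
Week 30–Week 33: 3,133 litres + 62,934 litres + 60,333 litres + 2,329 litres = 128,729 litres (under)
Week 31–Week 34: 62,934 litres + 60,333 litres + 2,329 litres + 1,485 litres = 127,081 litres (under)
Week 32–Week 35: 60,333 litres + 2,329 litres + 1,485 litres + 61,367 litres = 125,514 litres (under)
Week 33–Week 36: 2,329 litres + 1,485 litres + 61,367 litres + 183,810 litres = 248,991 litres (under)
Week 34–Week 37: 1,485 litres + 61,367 litres + 183,810 litres + 56,332 litres = 302,994 litres (under)
Week 35–Week 38: 61,367 litres + 183,810 litres + 56,332 litres + 229,257 litres = 530,766 litres (under)
Week 36–Week 39: 183,810 litres + 56,332 litres + 229,257 litres + 52,122 litres = 521,521 litres (under)
Week 37–Week 40: 56,332 litres + 229,257 litres + 52,122 litres + 60,753 litres = 398,464 litres (under)
Week 38–Week 41: 229,257 litres + 52,122 litres + 60,753 litres + 53,038 litres = 395,170 litres (under)
0 windows exceed the threshold.

0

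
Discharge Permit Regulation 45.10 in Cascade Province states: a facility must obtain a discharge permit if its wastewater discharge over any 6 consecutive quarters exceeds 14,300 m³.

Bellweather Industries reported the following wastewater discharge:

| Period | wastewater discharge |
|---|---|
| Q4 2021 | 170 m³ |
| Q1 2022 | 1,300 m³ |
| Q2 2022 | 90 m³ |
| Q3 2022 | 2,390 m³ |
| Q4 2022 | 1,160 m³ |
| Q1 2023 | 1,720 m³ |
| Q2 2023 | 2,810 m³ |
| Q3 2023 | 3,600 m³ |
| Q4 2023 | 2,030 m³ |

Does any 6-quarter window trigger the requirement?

Q4 2021–Q1 2023: 170 m³ + 1,300 m³ + 90 m³ + 2,390 m³ + 1,160 m³ + 1,720 m³ = 6,830 m³ (under)
Q1 2022–Q2 2023: 1,300 m³ + 90 m³ + 2,390 m³ + 1,160 m³ + 1,720 m³ + 2,810 m³ = 9,470 m³ (under)
Q2 2022–Q3 2023: 90 m³ + 2,390 m³ + 1,160 m³ + 1,720 m³ + 2,810 m³ + 3,600 m³ = 11,770 m³ (under)
Q3 2022–Q4 2023: 2,390 m³ + 1,160 m³ + 1,720 m³ + 2,810 m³ + 3,600 m³ + 2,030 m³ = 13,710 m³ (under)
No window exceeds 14,300 m³.

No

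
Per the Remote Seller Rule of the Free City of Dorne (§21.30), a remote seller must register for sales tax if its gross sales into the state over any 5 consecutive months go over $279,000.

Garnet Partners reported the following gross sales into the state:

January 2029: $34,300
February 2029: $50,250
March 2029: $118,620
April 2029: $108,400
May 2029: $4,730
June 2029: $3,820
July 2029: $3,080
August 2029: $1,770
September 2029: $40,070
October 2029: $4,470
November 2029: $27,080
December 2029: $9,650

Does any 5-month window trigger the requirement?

January 2029–May 2029: $34,300 + $50,250 + $118,620 + $108,400 + $4,730 = $316,300 (over)
February 2029–June 2029: $50,250 + $118,620 + $108,400 + $4,730 + $3,820 = $285,820 (over)
March 2029–July 2029: $118,620 + $108,400 + $4,730 + $3,820 + $3,080 = $238,650 (under)
April 2029–August 2029: $108,400 + $4,730 + $3,820 + $3,080 + $1,770 = $121,800 (under)
May 2029–September 2029: $4,730 + $3,820 + $3,080 + $1,770 + $40,070 = $53,470 (under)
June 2029–October 2029: $3,820 + $3,080 + $1,770 + $40,070 + $4,470 = $53,210 (under)
July 2029–November 2029: $3,080 + $1,770 + $40,070 + $4,470 + $27,080 = $76,470 (under)
August 2029–December 2029: $1,770 + $40,070 + $4,470 + $27,080 + $9,650 = $83,040 (under)
At least one window exceeds $279,000.

Yes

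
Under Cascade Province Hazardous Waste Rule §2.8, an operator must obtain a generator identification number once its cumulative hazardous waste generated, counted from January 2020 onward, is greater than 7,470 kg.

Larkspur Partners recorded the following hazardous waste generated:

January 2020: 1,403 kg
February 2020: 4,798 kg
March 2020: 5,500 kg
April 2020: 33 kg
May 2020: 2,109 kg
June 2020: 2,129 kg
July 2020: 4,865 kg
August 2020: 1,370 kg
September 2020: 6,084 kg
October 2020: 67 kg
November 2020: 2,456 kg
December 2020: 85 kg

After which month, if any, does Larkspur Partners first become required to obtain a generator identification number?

Through January 2020: 1,403 kg
Through February 2020: 6,201 kg
Through March 2020: 11,701 kg ← exceeds threshold

March 2020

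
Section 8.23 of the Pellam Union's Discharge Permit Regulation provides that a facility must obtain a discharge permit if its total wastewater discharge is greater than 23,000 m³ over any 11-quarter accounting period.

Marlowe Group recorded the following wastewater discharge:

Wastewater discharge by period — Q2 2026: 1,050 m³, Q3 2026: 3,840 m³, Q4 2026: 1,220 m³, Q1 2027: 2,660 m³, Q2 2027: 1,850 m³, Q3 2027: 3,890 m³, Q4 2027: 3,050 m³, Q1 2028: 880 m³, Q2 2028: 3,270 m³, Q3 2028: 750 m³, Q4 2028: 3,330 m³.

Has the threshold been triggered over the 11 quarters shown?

Yes

Total wastewater discharge: 1,050 m³ + 3,840 m³ + 1,220 m³ + 2,660 m³ + 1,850 m³ + 3,890 m³ + 3,050 m³ + 880 m³ + 3,270 m³ + 750 m³ + 3,330 m³ = 25,790 m³.
25,790 m³ > 23,000 m³, so the threshold is exceeded.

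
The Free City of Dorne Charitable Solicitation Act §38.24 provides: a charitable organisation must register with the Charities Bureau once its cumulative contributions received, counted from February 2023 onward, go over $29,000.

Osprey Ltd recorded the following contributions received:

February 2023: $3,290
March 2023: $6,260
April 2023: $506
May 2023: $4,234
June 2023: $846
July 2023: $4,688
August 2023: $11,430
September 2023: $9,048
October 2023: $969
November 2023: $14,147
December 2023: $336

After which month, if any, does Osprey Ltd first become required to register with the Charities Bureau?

Through February 2023: $3,290
Through March 2023: $9,550
Through April 2023: $10,056
Through May 2023: $14,290
Through June 2023: $15,136
Through July 2023: $19,824
Through August 2023: $31,254 ← exceeds threshold

August 2023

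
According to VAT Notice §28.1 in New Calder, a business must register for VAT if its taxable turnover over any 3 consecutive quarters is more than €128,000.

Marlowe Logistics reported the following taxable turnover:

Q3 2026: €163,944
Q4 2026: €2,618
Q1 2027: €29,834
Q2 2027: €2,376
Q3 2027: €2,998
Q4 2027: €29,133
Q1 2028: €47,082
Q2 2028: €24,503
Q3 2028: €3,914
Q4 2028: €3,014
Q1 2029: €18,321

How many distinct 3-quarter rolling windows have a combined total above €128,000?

Q3 2026–Q1 2027: €163,944 + €2,618 + €29,834 = €196,396 (over)
Q4 2026–Q2 2027: €2,618 + €29,834 + €2,376 = €34,828 (under)
Q1 2027–Q3 2027: €29,834 + €2,376 + €2,998 = €35,208 (under)
Q2 2027–Q4 2027: €2,376 + €2,998 + €29,133 = €34,507 (under)
Q3 2027–Q1 2028: €2,998 + €29,133 + €47,082 = €79,213 (under)
Q4 2027–Q2 2028: €29,133 + €47,082 + €24,503 = €100,718 (under)
Q1 2028–Q3 2028: €47,082 + €24,503 + €3,914 = €75,499 (under)
Q2 2028–Q4 2028: €24,503 + €3,914 + €3,014 = €31,431 (under)
Q3 2028–Q1 2029: €3,914 + €3,014 + €18,321 = €25,249 (under)
1 window exceeds the threshold.

1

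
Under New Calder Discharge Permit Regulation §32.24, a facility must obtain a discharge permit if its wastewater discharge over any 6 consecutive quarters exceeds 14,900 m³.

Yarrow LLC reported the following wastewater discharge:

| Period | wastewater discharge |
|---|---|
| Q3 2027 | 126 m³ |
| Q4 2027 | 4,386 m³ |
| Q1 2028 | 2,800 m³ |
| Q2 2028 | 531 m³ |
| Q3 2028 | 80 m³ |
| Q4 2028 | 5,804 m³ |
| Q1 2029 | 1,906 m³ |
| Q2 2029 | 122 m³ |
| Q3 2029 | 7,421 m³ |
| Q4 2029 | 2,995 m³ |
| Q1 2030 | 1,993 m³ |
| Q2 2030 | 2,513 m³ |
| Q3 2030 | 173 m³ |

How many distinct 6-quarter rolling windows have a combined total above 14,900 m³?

6

Q3 2027–Q4 2028: 126 m³ + 4,386 m³ + 2,800 m³ + 531 m³ + 80 m³ + 5,804 m³ = 13,727 m³ (under)
Q4 2027–Q1 2029: 4,386 m³ + 2,800 m³ + 531 m³ + 80 m³ + 5,804 m³ + 1,906 m³ = 15,507 m³ (over)
Q1 2028–Q2 2029: 2,800 m³ + 531 m³ + 80 m³ + 5,804 m³ + 1,906 m³ + 122 m³ = 11,243 m³ (under)
Q2 2028–Q3 2029: 531 m³ + 80 m³ + 5,804 m³ + 1,906 m³ + 122 m³ + 7,421 m³ = 15,864 m³ (over)
Q3 2028–Q4 2029: 80 m³ + 5,804 m³ + 1,906 m³ + 122 m³ + 7,421 m³ + 2,995 m³ = 18,328 m³ (over)
Q4 2028–Q1 2030: 5,804 m³ + 1,906 m³ + 122 m³ + 7,421 m³ + 2,995 m³ + 1,993 m³ = 20,241 m³ (over)
Q1 2029–Q2 2030: 1,906 m³ + 122 m³ + 7,421 m³ + 2,995 m³ + 1,993 m³ + 2,513 m³ = 16,950 m³ (over)
Q2 2029–Q3 2030: 122 m³ + 7,421 m³ + 2,995 m³ + 1,993 m³ + 2,513 m³ + 173 m³ = 15,217 m³ (over)
6 windows exceed the threshold.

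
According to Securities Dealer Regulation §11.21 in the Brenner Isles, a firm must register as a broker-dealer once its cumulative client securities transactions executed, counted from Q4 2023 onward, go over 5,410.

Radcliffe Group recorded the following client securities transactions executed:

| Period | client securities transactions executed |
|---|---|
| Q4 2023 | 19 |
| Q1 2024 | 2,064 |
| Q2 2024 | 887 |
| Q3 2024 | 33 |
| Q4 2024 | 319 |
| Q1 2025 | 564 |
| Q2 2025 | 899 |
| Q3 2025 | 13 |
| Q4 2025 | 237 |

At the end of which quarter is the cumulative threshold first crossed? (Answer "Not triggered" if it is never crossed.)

Through Q4 2023: 19
Through Q1 2024: 2,083
Through Q2 2024: 2,970
Through Q3 2024: 3,003
Through Q4 2024: 3,322
Through Q1 2025: 3,886
Through Q2 2025: 4,785
Through Q3 2025: 4,798
Through Q4 2025: 5,035
Final cumulative total 5,035 ≤ 5,410; the threshold is never exceeded.

Not triggered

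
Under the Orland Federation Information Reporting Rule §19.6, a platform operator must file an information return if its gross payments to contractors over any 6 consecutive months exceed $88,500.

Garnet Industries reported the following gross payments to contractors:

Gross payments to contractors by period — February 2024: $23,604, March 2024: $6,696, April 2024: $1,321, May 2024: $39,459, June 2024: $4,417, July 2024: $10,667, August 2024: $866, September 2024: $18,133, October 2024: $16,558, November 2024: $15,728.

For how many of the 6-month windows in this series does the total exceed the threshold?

1

February 2024–July 2024: $23,604 + $6,696 + $1,321 + $39,459 + $4,417 + $10,667 = $86,164 (under)
March 2024–August 2024: $6,696 + $1,321 + $39,459 + $4,417 + $10,667 + $866 = $63,426 (under)
April 2024–September 2024: $1,321 + $39,459 + $4,417 + $10,667 + $866 + $18,133 = $74,863 (under)
May 2024–October 2024: $39,459 + $4,417 + $10,667 + $866 + $18,133 + $16,558 = $90,100 (over)
June 2024–November 2024: $4,417 + $10,667 + $866 + $18,133 + $16,558 + $15,728 = $66,369 (under)
1 window exceeds the threshold.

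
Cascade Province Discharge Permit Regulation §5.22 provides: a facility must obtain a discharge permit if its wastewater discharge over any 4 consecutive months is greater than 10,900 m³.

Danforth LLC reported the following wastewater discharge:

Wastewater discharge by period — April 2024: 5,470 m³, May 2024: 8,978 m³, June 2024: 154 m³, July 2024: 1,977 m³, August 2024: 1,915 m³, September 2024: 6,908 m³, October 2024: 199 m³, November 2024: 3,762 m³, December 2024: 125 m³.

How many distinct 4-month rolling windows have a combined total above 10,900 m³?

6

April 2024–July 2024: 5,470 m³ + 8,978 m³ + 154 m³ + 1,977 m³ = 16,579 m³ (over)
May 2024–August 2024: 8,978 m³ + 154 m³ + 1,977 m³ + 1,915 m³ = 13,024 m³ (over)
June 2024–September 2024: 154 m³ + 1,977 m³ + 1,915 m³ + 6,908 m³ = 10,954 m³ (over)
July 2024–October 2024: 1,977 m³ + 1,915 m³ + 6,908 m³ + 199 m³ = 10,999 m³ (over)
August 2024–November 2024: 1,915 m³ + 6,908 m³ + 199 m³ + 3,762 m³ = 12,784 m³ (over)
September 2024–December 2024: 6,908 m³ + 199 m³ + 3,762 m³ + 125 m³ = 10,994 m³ (over)
6 windows exceed the threshold.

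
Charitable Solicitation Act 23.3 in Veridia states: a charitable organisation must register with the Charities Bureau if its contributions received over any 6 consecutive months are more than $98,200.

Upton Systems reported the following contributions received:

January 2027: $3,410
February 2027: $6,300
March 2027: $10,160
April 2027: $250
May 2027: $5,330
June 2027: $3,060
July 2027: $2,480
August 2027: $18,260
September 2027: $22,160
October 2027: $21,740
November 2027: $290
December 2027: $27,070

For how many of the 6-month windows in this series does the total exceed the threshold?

January 2027–June 2027: $3,410 + $6,300 + $10,160 + $250 + $5,330 + $3,060 = $28,510 (under)
February 2027–July 2027: $6,300 + $10,160 + $250 + $5,330 + $3,060 + $2,480 = $27,580 (under)
March 2027–August 2027: $10,160 + $250 + $5,330 + $3,060 + $2,480 + $18,260 = $39,540 (under)
April 2027–September 2027: $250 + $5,330 + $3,060 + $2,480 + $18,260 + $22,160 = $51,540 (under)
May 2027–October 2027: $5,330 + $3,060 + $2,480 + $18,260 + $22,160 + $21,740 = $73,030 (under)
June 2027–November 2027: $3,060 + $2,480 + $18,260 + $22,160 + $21,740 + $290 = $67,990 (under)
July 2027–December 2027: $2,480 + $18,260 + $22,160 + $21,740 + $290 + $27,070 = $92,000 (under)
0 windows exceed the threshold.

0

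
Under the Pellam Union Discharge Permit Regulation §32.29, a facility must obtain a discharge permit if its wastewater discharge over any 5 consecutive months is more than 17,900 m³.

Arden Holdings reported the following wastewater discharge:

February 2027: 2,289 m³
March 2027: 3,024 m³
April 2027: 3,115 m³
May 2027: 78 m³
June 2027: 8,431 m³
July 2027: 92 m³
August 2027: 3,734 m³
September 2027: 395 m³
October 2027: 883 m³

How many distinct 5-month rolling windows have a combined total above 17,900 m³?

February 2027–June 2027: 2,289 m³ + 3,024 m³ + 3,115 m³ + 78 m³ + 8,431 m³ = 16,937 m³ (under)
March 2027–July 2027: 3,024 m³ + 3,115 m³ + 78 m³ + 8,431 m³ + 92 m³ = 14,740 m³ (under)
April 2027–August 2027: 3,115 m³ + 78 m³ + 8,431 m³ + 92 m³ + 3,734 m³ = 15,450 m³ (under)
May 2027–September 2027: 78 m³ + 8,431 m³ + 92 m³ + 3,734 m³ + 395 m³ = 12,730 m³ (under)
June 2027–October 2027: 8,431 m³ + 92 m³ + 3,734 m³ + 395 m³ + 883 m³ = 13,535 m³ (under)
0 windows exceed the threshold.

0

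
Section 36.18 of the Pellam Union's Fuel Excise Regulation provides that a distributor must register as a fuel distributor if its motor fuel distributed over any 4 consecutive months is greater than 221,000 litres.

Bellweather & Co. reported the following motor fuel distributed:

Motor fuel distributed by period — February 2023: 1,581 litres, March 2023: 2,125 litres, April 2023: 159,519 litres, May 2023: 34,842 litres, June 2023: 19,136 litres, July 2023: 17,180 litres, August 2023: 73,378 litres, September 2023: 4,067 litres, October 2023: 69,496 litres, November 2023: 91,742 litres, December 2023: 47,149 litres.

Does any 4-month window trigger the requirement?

Yes

February 2023–May 2023: 1,581 litres + 2,125 litres + 159,519 litres + 34,842 litres = 198,067 litres (under)
March 2023–June 2023: 2,125 litres + 159,519 litres + 34,842 litres + 19,136 litres = 215,622 litres (under)
April 2023–July 2023: 159,519 litres + 34,842 litres + 19,136 litres + 17,180 litres = 230,677 litres (over)
May 2023–August 2023: 34,842 litres + 19,136 litres + 17,180 litres + 73,378 litres = 144,536 litres (under)
June 2023–September 2023: 19,136 litres + 17,180 litres + 73,378 litres + 4,067 litres = 113,761 litres (under)
July 2023–October 2023: 17,180 litres + 73,378 litres + 4,067 litres + 69,496 litres = 164,121 litres (under)
August 2023–November 2023: 73,378 litres + 4,067 litres + 69,496 litres + 91,742 litres = 238,683 litres (over)
September 2023–December 2023: 4,067 litres + 69,496 litres + 91,742 litres + 47,149 litres = 212,454 litres (under)
At least one window exceeds 221,000 litres.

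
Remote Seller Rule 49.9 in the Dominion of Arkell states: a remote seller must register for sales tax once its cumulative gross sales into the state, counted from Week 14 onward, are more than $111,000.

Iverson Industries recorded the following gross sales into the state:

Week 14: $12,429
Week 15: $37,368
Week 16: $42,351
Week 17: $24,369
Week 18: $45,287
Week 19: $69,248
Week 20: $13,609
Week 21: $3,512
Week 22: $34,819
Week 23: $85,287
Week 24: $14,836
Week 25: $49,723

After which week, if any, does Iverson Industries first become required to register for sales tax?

Week 17

Through Week 14: $12,429
Through Week 15: $49,797
Through Week 16: $92,148
Through Week 17: $116,517 ← exceeds threshold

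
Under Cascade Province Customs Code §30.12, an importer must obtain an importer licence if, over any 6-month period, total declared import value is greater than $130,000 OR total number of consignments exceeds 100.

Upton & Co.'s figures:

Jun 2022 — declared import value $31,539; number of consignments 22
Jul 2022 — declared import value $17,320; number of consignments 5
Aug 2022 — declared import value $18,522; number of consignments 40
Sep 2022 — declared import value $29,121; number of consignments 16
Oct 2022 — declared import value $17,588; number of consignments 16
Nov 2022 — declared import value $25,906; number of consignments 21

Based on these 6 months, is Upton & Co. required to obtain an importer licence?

Yes

Total declared import value: $31,539 + $17,320 + $18,522 + $29,121 + $17,588 + $25,906 = $139,996 (> $130,000).
Total number of consignments: 22 + 5 + 40 + 16 + 16 + 21 = 120 (> 100).
The test is 'or': at least one threshold is exceeded.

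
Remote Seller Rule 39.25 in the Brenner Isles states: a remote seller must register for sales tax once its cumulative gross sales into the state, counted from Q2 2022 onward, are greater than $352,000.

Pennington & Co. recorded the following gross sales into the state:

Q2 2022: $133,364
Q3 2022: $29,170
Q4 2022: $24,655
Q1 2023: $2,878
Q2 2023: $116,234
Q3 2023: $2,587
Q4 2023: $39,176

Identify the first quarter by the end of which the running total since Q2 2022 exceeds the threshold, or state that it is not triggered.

Not triggered

Through Q2 2022: $133,364
Through Q3 2022: $162,534
Through Q4 2022: $187,189
Through Q1 2023: $190,067
Through Q2 2023: $306,301
Through Q3 2023: $308,888
Through Q4 2023: $348,064
Final cumulative total $348,064 ≤ $352,000; the threshold is never exceeded.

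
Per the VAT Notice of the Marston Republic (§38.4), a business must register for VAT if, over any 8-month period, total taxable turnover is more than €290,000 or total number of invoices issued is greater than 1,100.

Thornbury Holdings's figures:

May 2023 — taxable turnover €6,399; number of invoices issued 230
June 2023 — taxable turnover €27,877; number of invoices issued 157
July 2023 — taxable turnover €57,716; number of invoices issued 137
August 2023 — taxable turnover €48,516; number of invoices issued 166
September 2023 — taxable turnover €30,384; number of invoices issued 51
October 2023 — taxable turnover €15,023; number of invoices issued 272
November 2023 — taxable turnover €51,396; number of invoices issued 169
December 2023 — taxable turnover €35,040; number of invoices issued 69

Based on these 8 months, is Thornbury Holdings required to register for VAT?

Total taxable turnover: €6,399 + €27,877 + €57,716 + €48,516 + €30,384 + €15,023 + €51,396 + €35,040 = €272,351 (≤ €290,000).
Total number of invoices issued: 230 + 157 + 137 + 166 + 51 + 272 + 169 + 69 = 1,251 (> 1,100).
The test is 'or': at least one threshold is exceeded.

Yes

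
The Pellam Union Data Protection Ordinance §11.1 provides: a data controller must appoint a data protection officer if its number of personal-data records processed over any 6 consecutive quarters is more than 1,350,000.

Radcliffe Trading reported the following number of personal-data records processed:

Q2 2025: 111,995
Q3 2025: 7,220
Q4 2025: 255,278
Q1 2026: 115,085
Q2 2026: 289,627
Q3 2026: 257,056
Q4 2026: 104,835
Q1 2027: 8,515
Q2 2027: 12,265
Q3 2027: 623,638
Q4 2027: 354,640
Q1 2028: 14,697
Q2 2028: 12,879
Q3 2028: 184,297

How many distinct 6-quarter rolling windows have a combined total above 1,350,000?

1

Q2 2025–Q3 2026: 111,995 + 7,220 + 255,278 + 115,085 + 289,627 + 257,056 = 1,036,261 (under)
Q3 2025–Q4 2026: 7,220 + 255,278 + 115,085 + 289,627 + 257,056 + 104,835 = 1,029,101 (under)
Q4 2025–Q1 2027: 255,278 + 115,085 + 289,627 + 257,056 + 104,835 + 8,515 = 1,030,396 (under)
Q1 2026–Q2 2027: 115,085 + 289,627 + 257,056 + 104,835 + 8,515 + 12,265 = 787,383 (under)
Q2 2026–Q3 2027: 289,627 + 257,056 + 104,835 + 8,515 + 12,265 + 623,638 = 1,295,936 (under)
Q3 2026–Q4 2027: 257,056 + 104,835 + 8,515 + 12,265 + 623,638 + 354,640 = 1,360,949 (over)
Q4 2026–Q1 2028: 104,835 + 8,515 + 12,265 + 623,638 + 354,640 + 14,697 = 1,118,590 (under)
Q1 2027–Q2 2028: 8,515 + 12,265 + 623,638 + 354,640 + 14,697 + 12,879 = 1,026,634 (under)
Q2 2027–Q3 2028: 12,265 + 623,638 + 354,640 + 14,697 + 12,879 + 184,297 = 1,202,416 (under)
1 window exceeds the threshold.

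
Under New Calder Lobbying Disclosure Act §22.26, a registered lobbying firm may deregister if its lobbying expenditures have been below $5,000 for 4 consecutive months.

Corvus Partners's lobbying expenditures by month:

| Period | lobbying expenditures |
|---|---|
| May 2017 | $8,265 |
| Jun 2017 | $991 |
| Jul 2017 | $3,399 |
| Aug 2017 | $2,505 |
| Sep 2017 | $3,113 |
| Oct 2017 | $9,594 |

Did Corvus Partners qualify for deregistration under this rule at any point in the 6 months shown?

Months below $5,000: Jun 2017, Jul 2017, Aug 2017, Sep 2017.
Longest run of consecutive months below the threshold: 4.
4 ≥ 4, so Corvus Partners became eligible.

Yes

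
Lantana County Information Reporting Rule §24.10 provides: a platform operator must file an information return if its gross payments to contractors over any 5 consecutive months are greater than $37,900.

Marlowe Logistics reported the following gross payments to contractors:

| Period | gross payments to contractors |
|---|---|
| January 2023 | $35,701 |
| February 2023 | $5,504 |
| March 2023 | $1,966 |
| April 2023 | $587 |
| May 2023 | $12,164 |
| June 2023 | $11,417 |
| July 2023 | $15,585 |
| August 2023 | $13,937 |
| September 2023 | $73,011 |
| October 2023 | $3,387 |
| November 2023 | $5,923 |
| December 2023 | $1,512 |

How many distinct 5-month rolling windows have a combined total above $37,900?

7

January 2023–May 2023: $35,701 + $5,504 + $1,966 + $587 + $12,164 = $55,922 (over)
February 2023–June 2023: $5,504 + $1,966 + $587 + $12,164 + $11,417 = $31,638 (under)
March 2023–July 2023: $1,966 + $587 + $12,164 + $11,417 + $15,585 = $41,719 (over)
April 2023–August 2023: $587 + $12,164 + $11,417 + $15,585 + $13,937 = $53,690 (over)
May 2023–September 2023: $12,164 + $11,417 + $15,585 + $13,937 + $73,011 = $126,114 (over)
June 2023–October 2023: $11,417 + $15,585 + $13,937 + $73,011 + $3,387 = $117,337 (over)
July 2023–November 2023: $15,585 + $13,937 + $73,011 + $3,387 + $5,923 = $111,843 (over)
August 2023–December 2023: $13,937 + $73,011 + $3,387 + $5,923 + $1,512 = $97,770 (over)
7 windows exceed the threshold.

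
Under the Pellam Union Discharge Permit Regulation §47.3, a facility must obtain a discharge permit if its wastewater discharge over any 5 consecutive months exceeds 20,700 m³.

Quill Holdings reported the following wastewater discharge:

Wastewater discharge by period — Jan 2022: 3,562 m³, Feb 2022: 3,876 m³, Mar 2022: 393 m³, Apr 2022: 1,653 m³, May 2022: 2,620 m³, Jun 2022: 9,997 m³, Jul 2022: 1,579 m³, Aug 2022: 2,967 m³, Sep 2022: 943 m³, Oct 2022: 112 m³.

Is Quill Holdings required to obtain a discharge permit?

Jan 2022–May 2022: 3,562 m³ + 3,876 m³ + 393 m³ + 1,653 m³ + 2,620 m³ = 12,104 m³ (under)
Feb 2022–Jun 2022: 3,876 m³ + 393 m³ + 1,653 m³ + 2,620 m³ + 9,997 m³ = 18,539 m³ (under)
Mar 2022–Jul 2022: 393 m³ + 1,653 m³ + 2,620 m³ + 9,997 m³ + 1,579 m³ = 16,242 m³ (under)
Apr 2022–Aug 2022: 1,653 m³ + 2,620 m³ + 9,997 m³ + 1,579 m³ + 2,967 m³ = 18,816 m³ (under)
May 2022–Sep 2022: 2,620 m³ + 9,997 m³ + 1,579 m³ + 2,967 m³ + 943 m³ = 18,106 m³ (under)
Jun 2022–Oct 2022: 9,997 m³ + 1,579 m³ + 2,967 m³ + 943 m³ + 112 m³ = 15,598 m³ (under)
No window exceeds 20,700 m³.

No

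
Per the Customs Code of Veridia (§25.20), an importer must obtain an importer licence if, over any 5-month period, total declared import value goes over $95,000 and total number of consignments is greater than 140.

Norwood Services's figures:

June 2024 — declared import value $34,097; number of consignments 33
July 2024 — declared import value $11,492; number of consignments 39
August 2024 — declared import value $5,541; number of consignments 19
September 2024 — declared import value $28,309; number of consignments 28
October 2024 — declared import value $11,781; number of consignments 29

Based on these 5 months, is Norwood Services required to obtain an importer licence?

No

Total declared import value: $34,097 + $11,492 + $5,541 + $28,309 + $11,781 = $91,220 (≤ $95,000).
Total number of consignments: 33 + 39 + 19 + 28 + 29 = 148 (> 140).
The test is 'and': the rule requires both, and at least one is not exceeded.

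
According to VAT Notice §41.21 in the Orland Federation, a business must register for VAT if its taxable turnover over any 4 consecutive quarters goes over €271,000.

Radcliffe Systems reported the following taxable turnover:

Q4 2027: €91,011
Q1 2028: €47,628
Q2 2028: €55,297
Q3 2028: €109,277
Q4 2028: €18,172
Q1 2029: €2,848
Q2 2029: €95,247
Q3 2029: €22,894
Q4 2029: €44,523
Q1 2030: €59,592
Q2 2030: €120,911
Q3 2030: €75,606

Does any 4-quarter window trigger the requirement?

Yes

Q4 2027–Q3 2028: €91,011 + €47,628 + €55,297 + €109,277 = €303,213 (over)
Q1 2028–Q4 2028: €47,628 + €55,297 + €109,277 + €18,172 = €230,374 (under)
Q2 2028–Q1 2029: €55,297 + €109,277 + €18,172 + €2,848 = €185,594 (under)
Q3 2028–Q2 2029: €109,277 + €18,172 + €2,848 + €95,247 = €225,544 (under)
Q4 2028–Q3 2029: €18,172 + €2,848 + €95,247 + €22,894 = €139,161 (under)
Q1 2029–Q4 2029: €2,848 + €95,247 + €22,894 + €44,523 = €165,512 (under)
Q2 2029–Q1 2030: €95,247 + €22,894 + €44,523 + €59,592 = €222,256 (under)
Q3 2029–Q2 2030: €22,894 + €44,523 + €59,592 + €120,911 = €247,920 (under)
Q4 2029–Q3 2030: €44,523 + €59,592 + €120,911 + €75,606 = €300,632 (over)
At least one window exceeds €271,000.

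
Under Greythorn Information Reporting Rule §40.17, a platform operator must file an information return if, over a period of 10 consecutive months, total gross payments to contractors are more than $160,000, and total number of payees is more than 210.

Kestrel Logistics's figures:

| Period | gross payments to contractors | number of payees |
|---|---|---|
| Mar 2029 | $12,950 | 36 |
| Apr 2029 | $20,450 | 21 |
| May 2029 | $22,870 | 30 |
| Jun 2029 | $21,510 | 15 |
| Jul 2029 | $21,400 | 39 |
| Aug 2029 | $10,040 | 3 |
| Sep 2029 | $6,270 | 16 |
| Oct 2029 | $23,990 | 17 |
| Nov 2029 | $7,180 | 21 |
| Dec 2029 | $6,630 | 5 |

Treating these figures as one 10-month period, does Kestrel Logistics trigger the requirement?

Total gross payments to contractors: $12,950 + $20,450 + $22,870 + $21,510 + $21,400 + $10,040 + $6,270 + $23,990 + $7,180 + $6,630 = $153,290 (≤ $160,000).
Total number of payees: 36 + 21 + 30 + 15 + 39 + 3 + 16 + 17 + 21 + 5 = 203 (≤ 210).
The test is 'and': the rule requires both, and at least one is not exceeded.

No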